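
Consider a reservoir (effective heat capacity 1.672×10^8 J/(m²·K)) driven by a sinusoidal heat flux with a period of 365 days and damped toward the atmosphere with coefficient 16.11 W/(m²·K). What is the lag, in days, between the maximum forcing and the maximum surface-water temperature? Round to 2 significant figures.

Areal heat capacity C = 1.672×10^8 J/(m²·K) (given).
ω = 2π / 3.15×10^7 s = 1.99×10^-7 s⁻¹.
Phase lag φ = arctan(Cω/λ) = arctan(33.3/16.11) = 1.12 rad.
Time lag = φ / ω = 1.12 / 1.99×10^-7 = 5.62×10^6 s = 65.1 days.

65 days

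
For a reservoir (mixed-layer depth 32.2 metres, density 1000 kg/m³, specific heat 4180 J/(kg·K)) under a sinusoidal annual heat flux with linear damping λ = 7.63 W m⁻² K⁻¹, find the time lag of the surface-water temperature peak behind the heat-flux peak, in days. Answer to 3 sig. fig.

75.1 days

Areal heat capacity C = ρ c_p D = 1000 × 4180 × 32.2 = 1.35×10^8 J/(m²·K).
ω = 2π / 3.15×10^7 s = 1.99×10^-7 s⁻¹.
Phase lag φ = arctan(Cω/λ) = arctan(26.8/7.63) = 1.29 rad.
Time lag = φ / ω = 1.29 / 1.99×10^-7 = 6.49×10^6 s = 75.1 days.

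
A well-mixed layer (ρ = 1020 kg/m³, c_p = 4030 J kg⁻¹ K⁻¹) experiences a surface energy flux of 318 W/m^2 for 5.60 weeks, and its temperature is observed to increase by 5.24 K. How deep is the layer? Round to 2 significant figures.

50 m

Heat input Q = F Δt = 318 × 3.39×10^6 s = 1.08×10^9 J/m².
Required areal heat capacity C = Q / ΔT = 2.06×10^8 J/(m²·K).
Depth D = C / (ρ c_p) = 2.06×10^8 / (1020 × 4030) = 50.0 m.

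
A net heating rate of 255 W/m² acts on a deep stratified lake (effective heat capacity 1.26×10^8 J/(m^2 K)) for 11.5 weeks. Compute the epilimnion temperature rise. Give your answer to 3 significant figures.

14.1 K

Areal heat capacity C = 1.26×10^8 J/(m^2 K) (given).
Net heat input Q = F Δt = 255 × (11.5 weeks × 6.048×10^5 s/week) = 1.77×10^9 J/m².
ΔT = Q / C = 1.77×10^9 / 1.26×10^8 = 14.1 K.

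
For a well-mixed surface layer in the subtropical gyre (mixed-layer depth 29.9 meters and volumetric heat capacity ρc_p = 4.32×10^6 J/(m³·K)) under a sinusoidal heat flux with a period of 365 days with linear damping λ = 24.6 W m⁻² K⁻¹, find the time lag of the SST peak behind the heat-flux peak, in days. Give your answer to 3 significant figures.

Areal heat capacity C = ρc_p × D = 4.32×10^6 × 29.9 = 1.29×10^8 J/(m²·K).
ω = 2π / 3.15×10^7 s = 1.99×10^-7 s⁻¹.
Phase lag φ = arctan(Cω/λ) = arctan(25.7/24.6) = 0.808 rad.
Time lag = φ / ω = 0.808 / 1.99×10^-7 = 4.06×10^6 s = 46.9 days.

46.9 days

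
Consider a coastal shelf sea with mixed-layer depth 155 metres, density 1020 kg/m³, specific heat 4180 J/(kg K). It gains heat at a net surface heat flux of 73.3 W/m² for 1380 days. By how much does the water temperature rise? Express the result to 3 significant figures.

13.2 K

Areal heat capacity C = ρ c_p D = 1020 × 4180 × 155 = 6.61×10^8 J m⁻² K⁻¹.
Net heat input Q = F Δt = 73.3 × (1380 days × 86400 s/day) = 8.74×10^9 J/m².
ΔT = Q / C = 8.74×10^9 / 6.61×10^8 = 13.2 K.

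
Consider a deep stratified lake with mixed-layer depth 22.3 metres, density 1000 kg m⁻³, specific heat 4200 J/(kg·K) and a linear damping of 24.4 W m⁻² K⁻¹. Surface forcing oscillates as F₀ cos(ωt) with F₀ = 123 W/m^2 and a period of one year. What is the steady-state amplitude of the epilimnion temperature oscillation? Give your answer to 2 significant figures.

Areal heat capacity C = ρ c_p D = 1000 × 4200 × 22.3 = 9.37×10^7 J/(m²·K).
Angular frequency ω = 2π / T = 2π / 3.15×10^7 s = 1.99×10^-7 s⁻¹.
√((Cω)² + λ²) = √((18.7)² + 24.4²) = 30.7 W/(m²·K).
Amplitude A = F₀ / √((Cω)²+λ²) = 123 / 30.7 = 4.00 K.

4.0 K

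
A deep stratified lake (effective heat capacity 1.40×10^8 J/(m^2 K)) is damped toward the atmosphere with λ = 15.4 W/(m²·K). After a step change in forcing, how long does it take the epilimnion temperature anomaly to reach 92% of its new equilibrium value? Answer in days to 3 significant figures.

266 days

Areal heat capacity C = 1.40×10^8 J/(m^2 K) (given).
τ = C / λ = 1.40×10^8 / 15.4 = 9.09×10^6 s.
Fraction reached: 1 − e^(−t/τ) = 0.92 ⇒ t = −τ ln(1 − 0.92) = τ × 2.53.
t = 2.30×10^7 s = 266 days.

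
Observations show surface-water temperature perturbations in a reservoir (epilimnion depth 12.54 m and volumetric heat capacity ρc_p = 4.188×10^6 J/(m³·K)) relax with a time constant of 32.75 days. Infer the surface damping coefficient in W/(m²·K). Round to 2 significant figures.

19

Areal heat capacity C = ρc_p × D = 4.188×10^6 × 12.54 = 5.25×10^7 J m⁻² K⁻¹.
τ = 32.75 days = 2.83×10^6 s.
λ = C / τ = 5.25×10^7 / 2.83×10^6 = 18.6 W/(m²·K).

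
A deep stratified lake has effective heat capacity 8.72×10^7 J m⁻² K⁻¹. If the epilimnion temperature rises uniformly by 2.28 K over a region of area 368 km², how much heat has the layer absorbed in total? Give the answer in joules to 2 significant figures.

7.3×10^16 J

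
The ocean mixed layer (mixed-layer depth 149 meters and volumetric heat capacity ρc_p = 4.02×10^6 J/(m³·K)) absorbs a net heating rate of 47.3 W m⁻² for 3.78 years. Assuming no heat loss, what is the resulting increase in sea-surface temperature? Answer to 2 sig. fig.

9.4 K

Areal heat capacity C = ρc_p × D = 4.02×10^6 × 149 = 5.99×10^8 J m⁻² K⁻¹.
Net heat input Q = F Δt = 47.3 × (3.78 years × 3.156×10^7 s/year) = 5.64×10^9 J/m².
ΔT = Q / C = 5.64×10^9 / 5.99×10^8 = 9.42 K.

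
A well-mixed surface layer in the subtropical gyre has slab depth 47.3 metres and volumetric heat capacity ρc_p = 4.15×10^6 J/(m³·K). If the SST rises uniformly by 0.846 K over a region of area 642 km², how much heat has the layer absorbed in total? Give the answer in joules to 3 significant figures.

1.07×10^17 J

Areal heat capacity C = ρc_p × D = 4.15×10^6 × 47.3 = 1.96×10^8 J m⁻² K⁻¹.
Heat per unit area: q = C ΔT = 1.96×10^8 × 0.846 = 1.66×10^8 J/m².
Total heat: Q = q × A = 1.66×10^8 × (642 × 10⁶ m²) = 1.07×10^17 J.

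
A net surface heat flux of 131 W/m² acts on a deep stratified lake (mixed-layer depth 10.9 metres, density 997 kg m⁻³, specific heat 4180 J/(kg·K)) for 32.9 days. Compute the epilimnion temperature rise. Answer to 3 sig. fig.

8.20 K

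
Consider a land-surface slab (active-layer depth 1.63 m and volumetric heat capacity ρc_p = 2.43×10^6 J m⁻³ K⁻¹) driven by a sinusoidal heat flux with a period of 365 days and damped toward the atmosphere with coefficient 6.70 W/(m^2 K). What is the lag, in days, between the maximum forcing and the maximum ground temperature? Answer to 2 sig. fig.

6.8 days

Areal heat capacity C = ρc_p × D = 2.43×10^6 × 1.63 = 3.96×10^6 J/(m²·K).
ω = 2π / 3.15×10^7 s = 1.99×10^-7 s⁻¹.
Phase lag φ = arctan(Cω/λ) = arctan(0.789/6.70) = 0.117 rad.
Time lag = φ / ω = 0.117 / 1.99×10^-7 = 5.88×10^5 s = 6.81 days.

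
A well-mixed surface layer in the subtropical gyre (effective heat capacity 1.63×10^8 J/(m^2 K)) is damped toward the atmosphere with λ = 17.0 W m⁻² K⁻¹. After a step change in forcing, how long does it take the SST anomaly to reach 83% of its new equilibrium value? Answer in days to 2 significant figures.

200 days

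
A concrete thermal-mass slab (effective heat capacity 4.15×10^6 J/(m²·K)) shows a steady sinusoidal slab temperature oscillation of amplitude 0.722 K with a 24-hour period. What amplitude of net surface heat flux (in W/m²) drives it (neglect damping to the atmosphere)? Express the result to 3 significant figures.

218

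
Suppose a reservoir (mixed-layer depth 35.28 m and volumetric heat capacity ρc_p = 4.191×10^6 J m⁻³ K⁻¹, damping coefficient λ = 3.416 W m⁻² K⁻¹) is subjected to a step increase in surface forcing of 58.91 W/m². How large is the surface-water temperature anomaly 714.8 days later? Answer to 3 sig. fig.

13.1 K

Areal heat capacity C = ρc_p × D = 4.191×10^6 × 35.28 = 1.48×10^8 J/(m^2 K).
τ = C / λ = 1.48×10^8 / 3.416 = 4.33×10^7 s.
Equilibrium anomaly ΔT_eq = F / λ = 58.91 / 3.416 = 17.2 K.
t = 714.8 days = 6.18×10^7 s, so t/τ = 1.43.
ΔT(t) = ΔT_eq (1 − e^(−t/τ)) = 17.2 × (1 − e^−1.43) = 13.1 K.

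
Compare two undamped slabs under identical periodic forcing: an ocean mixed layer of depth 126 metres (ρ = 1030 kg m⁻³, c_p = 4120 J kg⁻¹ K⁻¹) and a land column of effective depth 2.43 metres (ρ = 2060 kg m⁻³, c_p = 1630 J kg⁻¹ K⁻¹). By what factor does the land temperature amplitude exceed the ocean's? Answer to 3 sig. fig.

65.5

C_ocean = 1030 × 4120 × 126 = 5.35×10^8 J/(m²·K).
C_land = 2060 × 1630 × 2.43 = 8.16×10^6 J/(m²·K).
Undamped amplitude ∝ 1/C, so A_land/A_ocean = C_ocean/C_land = 65.5.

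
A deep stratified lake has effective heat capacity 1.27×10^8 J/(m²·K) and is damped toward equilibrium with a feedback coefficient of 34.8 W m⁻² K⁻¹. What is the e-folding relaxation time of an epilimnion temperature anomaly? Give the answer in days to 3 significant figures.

Areal heat capacity C = 1.27×10^8 J/(m²·K) (given).
Relaxation time τ = C / λ = 1.27×10^8 / 34.8 = 3.65×10^6 s.
In days: 3.65×10^6 s / (86400 s/day) = 42.2 days.

42.2 days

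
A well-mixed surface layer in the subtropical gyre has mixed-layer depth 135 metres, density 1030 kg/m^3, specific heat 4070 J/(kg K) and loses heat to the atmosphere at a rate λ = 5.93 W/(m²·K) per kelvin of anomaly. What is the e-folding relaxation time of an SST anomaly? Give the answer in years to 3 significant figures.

3.02 years

Areal heat capacity C = ρ c_p D = 1030 × 4070 × 135 = 5.66×10^8 J m⁻² K⁻¹.
Relaxation time τ = C / λ = 5.66×10^8 / 5.93 = 9.54×10^7 s.
In years: 9.54×10^7 s / (3.156×10^7 s/year) = 3.02 years.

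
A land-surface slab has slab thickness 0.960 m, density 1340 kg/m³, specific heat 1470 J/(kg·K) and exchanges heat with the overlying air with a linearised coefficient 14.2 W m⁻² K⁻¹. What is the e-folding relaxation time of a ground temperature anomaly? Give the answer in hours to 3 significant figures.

37.0 hours

Areal heat capacity C = ρ c_p D = 1340 × 1470 × 0.960 = 1.89×10^6 J/(m²·K).
Relaxation time τ = C / λ = 1.89×10^6 / 14.2 = 1.33×10^5 s.
In hours: 1.33×10^5 s / (3600 s/hour) = 37.0 hours.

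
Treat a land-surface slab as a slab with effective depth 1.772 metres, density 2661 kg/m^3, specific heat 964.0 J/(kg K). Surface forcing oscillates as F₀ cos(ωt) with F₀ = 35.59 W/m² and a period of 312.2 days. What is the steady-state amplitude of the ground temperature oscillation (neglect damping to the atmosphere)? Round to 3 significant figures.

33.6 K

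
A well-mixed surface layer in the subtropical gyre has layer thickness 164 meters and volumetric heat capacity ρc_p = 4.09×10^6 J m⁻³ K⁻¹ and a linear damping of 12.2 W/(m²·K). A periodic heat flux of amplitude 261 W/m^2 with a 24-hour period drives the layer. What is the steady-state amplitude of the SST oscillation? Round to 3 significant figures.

0.00535 K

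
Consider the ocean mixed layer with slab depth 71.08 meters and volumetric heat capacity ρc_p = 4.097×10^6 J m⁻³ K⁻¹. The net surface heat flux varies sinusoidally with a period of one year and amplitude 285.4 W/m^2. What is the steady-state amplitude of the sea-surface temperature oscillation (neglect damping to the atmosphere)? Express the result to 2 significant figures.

Areal heat capacity C = ρc_p × D = 4.097×10^6 × 71.08 = 2.91×10^8 J m⁻² K⁻¹.
Angular frequency ω = 2π / T = 2π / 3.15×10^7 s = 1.99×10^-7 s⁻¹.
Cω = 2.91×10^8 × 1.99×10^-7 = 58.0 W/(m²·K).
Amplitude A = F₀ / (Cω) = 285.4 / 58.0 = 4.92 K.

4.9 K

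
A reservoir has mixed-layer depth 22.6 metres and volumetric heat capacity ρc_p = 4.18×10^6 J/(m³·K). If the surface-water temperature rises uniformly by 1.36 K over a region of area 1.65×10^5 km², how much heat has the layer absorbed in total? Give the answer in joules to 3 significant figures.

Areal heat capacity C = ρc_p × D = 4.18×10^6 × 22.6 = 9.45×10^7 J/(m^2 K).
Heat per unit area: q = C ΔT = 9.45×10^7 × 1.36 = 1.28×10^8 J/m².
Total heat: Q = q × A = 1.28×10^8 × (1.65×10^5 × 10⁶ m²) = 2.12×10^19 J.

2.12×10^19 J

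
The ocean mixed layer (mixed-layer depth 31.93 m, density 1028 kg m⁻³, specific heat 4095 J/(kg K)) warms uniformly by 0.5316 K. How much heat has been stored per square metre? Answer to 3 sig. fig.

7.15×10^7

Areal heat capacity C = ρ c_p D = 1028 × 4095 × 31.93 = 1.34×10^8 J/(m²·K).
ΔQ = C ΔT = 1.34×10^8 × 0.5316 = 7.15×10^7 J/m².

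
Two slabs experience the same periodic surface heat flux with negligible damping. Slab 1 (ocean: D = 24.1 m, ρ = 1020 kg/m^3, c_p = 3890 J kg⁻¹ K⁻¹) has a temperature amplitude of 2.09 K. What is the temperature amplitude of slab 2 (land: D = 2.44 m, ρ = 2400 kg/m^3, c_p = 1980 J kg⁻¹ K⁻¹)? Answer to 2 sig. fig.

C_ocean = 9.56×10^7 J/(m²·K); C_land = 1.16×10^7 J/(m²·K).
A ∝ 1/C ⇒ A_land = A_ocean × C_ocean/C_land = 2.09 × 8.25 = 17.2 K.

17 K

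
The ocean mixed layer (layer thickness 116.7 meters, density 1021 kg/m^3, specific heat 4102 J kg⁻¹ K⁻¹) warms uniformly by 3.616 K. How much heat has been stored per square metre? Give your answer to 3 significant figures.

Areal heat capacity C = ρ c_p D = 1021 × 4102 × 116.7 = 4.89×10^8 J m⁻² K⁻¹.
ΔQ = C ΔT = 4.89×10^8 × 3.616 = 1.77×10^9 J/m².

1.77×10^9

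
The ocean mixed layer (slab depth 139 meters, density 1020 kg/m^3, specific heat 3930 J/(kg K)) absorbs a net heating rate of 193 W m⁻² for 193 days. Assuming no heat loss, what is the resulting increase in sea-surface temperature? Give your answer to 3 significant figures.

Areal heat capacity C = ρ c_p D = 1020 × 3930 × 139 = 5.57×10^8 J/(m^2 K).
Net heat input Q = F Δt = 193 × (193 days × 86400 s/day) = 3.22×10^9 J/m².
ΔT = Q / C = 3.22×10^9 / 5.57×10^8 = 5.78 K.

5.78 K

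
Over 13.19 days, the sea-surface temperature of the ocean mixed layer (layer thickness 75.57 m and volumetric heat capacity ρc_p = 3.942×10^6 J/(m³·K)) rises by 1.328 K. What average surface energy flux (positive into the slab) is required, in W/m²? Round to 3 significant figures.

Areal heat capacity C = ρc_p × D = 3.942×10^6 × 75.57 = 2.98×10^8 J m⁻² K⁻¹.
Required heat per unit area: Q = C ΔT = 2.98×10^8 × 1.328 = 3.96×10^8 J/m².
Flux F = Q / Δt = 3.96×10^8 / 1.14×10^6 s = 347 W/m².

347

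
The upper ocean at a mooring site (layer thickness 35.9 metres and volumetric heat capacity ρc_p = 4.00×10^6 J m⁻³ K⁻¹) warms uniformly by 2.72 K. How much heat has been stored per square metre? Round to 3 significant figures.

3.91×10^8

Areal heat capacity C = ρc_p × D = 4.00×10^6 × 35.9 = 1.44×10^8 J/(m²·K).
ΔQ = C ΔT = 1.44×10^8 × 2.72 = 3.91×10^8 J/m².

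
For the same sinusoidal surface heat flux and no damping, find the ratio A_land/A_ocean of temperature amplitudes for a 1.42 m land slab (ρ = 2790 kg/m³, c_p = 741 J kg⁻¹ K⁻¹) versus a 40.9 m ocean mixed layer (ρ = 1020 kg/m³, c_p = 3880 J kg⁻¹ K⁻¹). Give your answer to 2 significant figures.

C_ocean = 1020 × 3880 × 40.9 = 1.62×10^8 J/(m²·K).
C_land = 2790 × 741 × 1.42 = 2.94×10^6 J/(m²·K).
Undamped amplitude ∝ 1/C, so A_land/A_ocean = C_ocean/C_land = 55.1.

55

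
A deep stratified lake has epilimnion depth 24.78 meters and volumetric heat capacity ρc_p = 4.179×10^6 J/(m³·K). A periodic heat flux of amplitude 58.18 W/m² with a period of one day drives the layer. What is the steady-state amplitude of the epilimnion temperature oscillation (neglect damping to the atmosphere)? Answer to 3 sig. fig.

Areal heat capacity C = ρc_p × D = 4.179×10^6 × 24.78 = 1.04×10^8 J/(m²·K).
Angular frequency ω = 2π / T = 2π / 86400 s = 7.27×10^-5 s⁻¹.
Cω = 1.04×10^8 × 7.27×10^-5 = 7530 W/(m²·K).
Amplitude A = F₀ / (Cω) = 58.18 / 7530 = 0.00773 K.

0.00773 K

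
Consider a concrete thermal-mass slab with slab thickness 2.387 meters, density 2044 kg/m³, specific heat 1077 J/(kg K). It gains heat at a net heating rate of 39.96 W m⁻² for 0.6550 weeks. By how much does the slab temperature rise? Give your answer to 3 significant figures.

3.01 K

Areal heat capacity C = ρ c_p D = 2044 × 1077 × 2.387 = 5.25×10^6 J/(m^2 K).
Net heat input Q = F Δt = 39.96 × (0.6550 weeks × 6.048×10^5 s/week) = 1.58×10^7 J/m².
ΔT = Q / C = 1.58×10^7 / 5.25×10^6 = 3.01 K.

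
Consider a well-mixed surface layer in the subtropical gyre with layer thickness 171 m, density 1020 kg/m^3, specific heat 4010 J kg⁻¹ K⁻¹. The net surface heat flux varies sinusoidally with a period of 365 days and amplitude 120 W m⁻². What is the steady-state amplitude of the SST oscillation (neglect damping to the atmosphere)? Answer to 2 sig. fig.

Areal heat capacity C = ρ c_p D = 1020 × 4010 × 171 = 6.99×10^8 J/(m^2 K).
Angular frequency ω = 2π / T = 2π / 3.15×10^7 s = 1.99×10^-7 s⁻¹.
Cω = 6.99×10^8 × 1.99×10^-7 = 139 W/(m²·K).
Amplitude A = F₀ / (Cω) = 120 / 139 = 0.861 K.

0.86 K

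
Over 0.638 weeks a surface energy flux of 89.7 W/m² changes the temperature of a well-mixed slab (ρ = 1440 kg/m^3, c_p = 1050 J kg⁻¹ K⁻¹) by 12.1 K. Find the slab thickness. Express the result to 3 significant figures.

Heat input Q = F Δt = 89.7 × 3.86×10^5 s = 3.46×10^7 J/m².
Required areal heat capacity C = Q / ΔT = 2.86×10^6 J/(m²·K).
Depth D = C / (ρ c_p) = 2.86×10^6 / (1440 × 1050) = 1.89 m.

1.89 m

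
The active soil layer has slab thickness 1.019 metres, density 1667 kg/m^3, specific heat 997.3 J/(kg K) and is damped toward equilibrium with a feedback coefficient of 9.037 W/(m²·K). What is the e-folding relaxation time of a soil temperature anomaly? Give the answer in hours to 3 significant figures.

Areal heat capacity C = ρ c_p D = 1667 × 997.3 × 1.019 = 1.69×10^6 J/(m^2 K).
Relaxation time τ = C / λ = 1.69×10^6 / 9.037 = 1.87×10^5 s.
In hours: 1.87×10^5 s / (3600 s/hour) = 52.1 hours.

52.1 hours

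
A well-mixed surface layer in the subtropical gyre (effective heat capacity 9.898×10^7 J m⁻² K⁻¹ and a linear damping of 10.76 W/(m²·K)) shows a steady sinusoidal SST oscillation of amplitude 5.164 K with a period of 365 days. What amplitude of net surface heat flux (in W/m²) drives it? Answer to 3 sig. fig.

116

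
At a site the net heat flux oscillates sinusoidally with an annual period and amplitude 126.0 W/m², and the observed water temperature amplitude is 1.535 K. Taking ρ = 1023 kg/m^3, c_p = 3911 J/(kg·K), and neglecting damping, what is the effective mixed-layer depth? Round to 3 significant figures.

103 m

ω = 2π / 3.15×10^7 s = 1.99×10^-7 s⁻¹.
Required C = F₀ / (A ω) = 126.0 / (1.535 × 1.99×10^-7) = 4.12×10^8 J/(m²·K).
D = C / (ρ c_p) = 4.12×10^8 / (1023 × 3911) = 103 m.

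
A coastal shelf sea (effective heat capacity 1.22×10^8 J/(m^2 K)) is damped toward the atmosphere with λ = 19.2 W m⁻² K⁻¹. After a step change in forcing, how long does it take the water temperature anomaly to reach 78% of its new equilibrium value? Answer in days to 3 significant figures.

Areal heat capacity C = 1.22×10^8 J/(m^2 K) (given).
τ = C / λ = 1.22×10^8 / 19.2 = 6.35×10^6 s.
Fraction reached: 1 − e^(−t/τ) = 0.78 ⇒ t = −τ ln(1 − 0.78) = τ × 1.51.
t = 9.62×10^6 s = 111 days.

111 days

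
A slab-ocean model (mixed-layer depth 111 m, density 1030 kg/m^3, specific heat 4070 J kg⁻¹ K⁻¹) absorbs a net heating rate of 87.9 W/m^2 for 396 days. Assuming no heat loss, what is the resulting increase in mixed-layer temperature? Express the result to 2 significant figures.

Areal heat capacity C = ρ c_p D = 1030 × 4070 × 111 = 4.65×10^8 J m⁻² K⁻¹.
Net heat input Q = F Δt = 87.9 × (396 days × 86400 s/day) = 3.01×10^9 J/m².
ΔT = Q / C = 3.01×10^9 / 4.65×10^8 = 6.46 K.

6.5 K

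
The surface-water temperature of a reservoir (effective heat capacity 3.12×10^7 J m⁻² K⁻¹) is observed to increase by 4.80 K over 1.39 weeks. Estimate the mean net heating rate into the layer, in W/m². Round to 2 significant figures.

Areal heat capacity C = 3.12×10^7 J m⁻² K⁻¹ (given).
Required heat per unit area: Q = C ΔT = 3.12×10^7 × 4.80 = 1.50×10^8 J/m².
Flux F = Q / Δt = 1.50×10^8 / 8.41×10^5 s = 178 W/m².

180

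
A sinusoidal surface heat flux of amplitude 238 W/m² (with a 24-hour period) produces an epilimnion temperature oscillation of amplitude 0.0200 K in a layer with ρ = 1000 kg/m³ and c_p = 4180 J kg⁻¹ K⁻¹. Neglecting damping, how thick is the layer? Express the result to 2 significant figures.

39 m

ω = 2π / 86400 s = 7.27×10^-5 s⁻¹.
Required C = F₀ / (A ω) = 238 / (0.0200 × 7.27×10^-5) = 1.64×10^8 J/(m²·K).
D = C / (ρ c_p) = 1.64×10^8 / (1000 × 4180) = 39.1 m.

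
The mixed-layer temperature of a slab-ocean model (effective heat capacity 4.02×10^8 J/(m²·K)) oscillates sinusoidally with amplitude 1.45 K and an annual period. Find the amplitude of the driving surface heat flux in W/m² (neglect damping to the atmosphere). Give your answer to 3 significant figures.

116

Areal heat capacity C = 4.02×10^8 J/(m²·K) (given).
ω = 2π / 3.15×10^7 s = 1.99×10^-7 s⁻¹.
Cω = 4.02×10^8 × 1.99×10^-7 = 80.1 W/(m²·K).
F₀ = A × Cω = 1.45 × 80.1 = 116 W/m².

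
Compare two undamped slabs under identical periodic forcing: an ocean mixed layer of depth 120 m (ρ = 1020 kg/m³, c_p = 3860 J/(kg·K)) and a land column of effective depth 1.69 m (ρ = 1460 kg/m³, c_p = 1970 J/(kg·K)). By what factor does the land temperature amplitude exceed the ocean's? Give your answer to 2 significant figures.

C_ocean = 1020 × 3860 × 120 = 4.72×10^8 J/(m²·K).
C_land = 1460 × 1970 × 1.69 = 4.86×10^6 J/(m²·K).
Undamped amplitude ∝ 1/C, so A_land/A_ocean = C_ocean/C_land = 97.2.

97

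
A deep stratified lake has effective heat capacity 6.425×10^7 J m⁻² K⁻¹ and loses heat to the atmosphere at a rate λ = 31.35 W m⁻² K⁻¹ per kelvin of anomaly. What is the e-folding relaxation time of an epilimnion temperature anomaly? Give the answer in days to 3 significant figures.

23.7 days

Areal heat capacity C = 6.425×10^7 J m⁻² K⁻¹ (given).
Relaxation time τ = C / λ = 6.42×10^7 / 31.35 = 2.05×10^6 s.
In days: 2.05×10^6 s / (86400 s/day) = 23.7 days.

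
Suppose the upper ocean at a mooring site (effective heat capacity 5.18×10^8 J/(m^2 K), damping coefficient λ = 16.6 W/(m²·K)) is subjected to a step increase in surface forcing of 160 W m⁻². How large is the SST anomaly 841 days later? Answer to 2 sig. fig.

8.7 K

Areal heat capacity C = 5.18×10^8 J/(m^2 K) (given).
τ = C / λ = 5.18×10^8 / 16.6 = 3.12×10^7 s.
Equilibrium anomaly ΔT_eq = F / λ = 160 / 16.6 = 9.64 K.
t = 841 days = 7.27×10^7 s, so t/τ = 2.33.
ΔT(t) = ΔT_eq (1 − e^(−t/τ)) = 9.64 × (1 − e^−2.33) = 8.70 K.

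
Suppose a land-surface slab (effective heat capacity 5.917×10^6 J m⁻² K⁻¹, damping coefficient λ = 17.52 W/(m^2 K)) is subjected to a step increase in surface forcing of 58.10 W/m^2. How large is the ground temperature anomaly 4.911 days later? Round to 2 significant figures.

2.4 K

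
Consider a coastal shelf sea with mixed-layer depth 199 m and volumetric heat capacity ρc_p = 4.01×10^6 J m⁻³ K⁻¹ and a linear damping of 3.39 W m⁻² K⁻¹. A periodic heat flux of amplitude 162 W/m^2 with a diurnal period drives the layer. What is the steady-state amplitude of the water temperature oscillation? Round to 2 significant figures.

0.0028 K

Areal heat capacity C = ρc_p × D = 4.01×10^6 × 199 = 7.98×10^8 J/(m²·K).
Angular frequency ω = 2π / T = 2π / 86400 s = 7.27×10^-5 s⁻¹.
√((Cω)² + λ²) = √((58000)² + 3.39²) = 58000 W/(m²·K).
Amplitude A = F₀ / √((Cω)²+λ²) = 162 / 58000 = 0.00279 K.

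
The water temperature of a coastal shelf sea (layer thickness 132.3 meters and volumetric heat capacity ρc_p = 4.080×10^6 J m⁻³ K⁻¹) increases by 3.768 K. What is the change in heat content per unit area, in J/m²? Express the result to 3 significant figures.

2.03×10^9

Areal heat capacity C = ρc_p × D = 4.080×10^6 × 132.3 = 5.40×10^8 J/(m^2 K).
ΔQ = C ΔT = 5.40×10^8 × 3.768 = 2.03×10^9 J/m².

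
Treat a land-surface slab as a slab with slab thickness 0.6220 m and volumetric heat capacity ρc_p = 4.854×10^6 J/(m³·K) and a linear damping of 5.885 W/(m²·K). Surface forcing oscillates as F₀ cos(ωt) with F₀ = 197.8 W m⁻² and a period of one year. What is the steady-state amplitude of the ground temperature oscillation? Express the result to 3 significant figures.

33.4 K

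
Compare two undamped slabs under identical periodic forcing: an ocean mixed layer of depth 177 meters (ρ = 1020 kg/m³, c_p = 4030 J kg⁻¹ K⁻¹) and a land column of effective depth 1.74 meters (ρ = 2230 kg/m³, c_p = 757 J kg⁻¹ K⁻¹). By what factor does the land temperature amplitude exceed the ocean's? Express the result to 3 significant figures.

248

C_ocean = 1020 × 4030 × 177 = 7.28×10^8 J/(m²·K).
C_land = 2230 × 757 × 1.74 = 2.94×10^6 J/(m²·K).
Undamped amplitude ∝ 1/C, so A_land/A_ocean = C_ocean/C_land = 248.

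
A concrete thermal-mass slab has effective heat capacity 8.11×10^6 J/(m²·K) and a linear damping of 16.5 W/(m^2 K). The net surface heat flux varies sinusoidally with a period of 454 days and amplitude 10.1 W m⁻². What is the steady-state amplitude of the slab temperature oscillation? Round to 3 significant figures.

Areal heat capacity C = 8.11×10^6 J/(m²·K) (given).
Angular frequency ω = 2π / T = 2π / 3.92×10^7 s = 1.60×10^-7 s⁻¹.
√((Cω)² + λ²) = √((1.30)² + 16.5²) = 16.6 W/(m²·K).
Amplitude A = F₀ / √((Cω)²+λ²) = 10.1 / 16.6 = 0.610 K.

0.610 K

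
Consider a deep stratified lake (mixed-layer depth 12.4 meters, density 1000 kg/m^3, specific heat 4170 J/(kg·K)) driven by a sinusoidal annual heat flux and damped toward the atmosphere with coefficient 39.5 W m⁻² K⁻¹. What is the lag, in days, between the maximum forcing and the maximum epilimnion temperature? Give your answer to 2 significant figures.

15 days

Areal heat capacity C = ρ c_p D = 1000 × 4170 × 12.4 = 5.17×10^7 J m⁻² K⁻¹.
ω = 2π / 3.15×10^7 s = 1.99×10^-7 s⁻¹.
Phase lag φ = arctan(Cω/λ) = arctan(10.3/39.5) = 0.255 rad.
Time lag = φ / ω = 0.255 / 1.99×10^-7 = 1.28×10^6 s = 14.8 days.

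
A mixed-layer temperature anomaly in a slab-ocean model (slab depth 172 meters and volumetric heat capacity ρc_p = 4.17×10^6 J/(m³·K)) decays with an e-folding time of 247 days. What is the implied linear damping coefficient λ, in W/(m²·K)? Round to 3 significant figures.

Areal heat capacity C = ρc_p × D = 4.17×10^6 × 172 = 7.17×10^8 J/(m^2 K).
τ = 247 days = 2.13×10^7 s.
λ = C / τ = 7.17×10^8 / 2.13×10^7 = 33.6 W/(m²·K).

33.6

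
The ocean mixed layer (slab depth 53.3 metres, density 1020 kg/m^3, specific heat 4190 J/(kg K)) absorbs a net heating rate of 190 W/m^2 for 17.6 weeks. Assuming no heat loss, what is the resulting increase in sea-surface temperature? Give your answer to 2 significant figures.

8.9 K

Areal heat capacity C = ρ c_p D = 1020 × 4190 × 53.3 = 2.28×10^8 J/(m²·K).
Net heat input Q = F Δt = 190 × (17.6 weeks × 6.048×10^5 s/week) = 2.02×10^9 J/m².
ΔT = Q / C = 2.02×10^9 / 2.28×10^8 = 8.88 K.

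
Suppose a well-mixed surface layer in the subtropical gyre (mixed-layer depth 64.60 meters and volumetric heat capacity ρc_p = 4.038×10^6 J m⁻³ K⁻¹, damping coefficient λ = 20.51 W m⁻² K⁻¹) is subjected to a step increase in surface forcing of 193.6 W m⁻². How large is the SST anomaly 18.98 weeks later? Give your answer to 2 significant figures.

Areal heat capacity C = ρc_p × D = 4.038×10^6 × 64.60 = 2.61×10^8 J/(m²·K).
τ = C / λ = 2.61×10^8 / 20.51 = 1.27×10^7 s.
Equilibrium anomaly ΔT_eq = F / λ = 193.6 / 20.51 = 9.44 K.
t = 18.98 weeks = 1.15×10^7 s, so t/τ = 0.903.
ΔT(t) = ΔT_eq (1 − e^(−t/τ)) = 9.44 × (1 − e^−0.903) = 5.61 K.

5.6 K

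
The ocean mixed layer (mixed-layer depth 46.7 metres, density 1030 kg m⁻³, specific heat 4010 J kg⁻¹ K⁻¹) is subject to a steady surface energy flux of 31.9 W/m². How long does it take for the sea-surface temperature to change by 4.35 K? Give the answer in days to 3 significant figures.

304 days

Areal heat capacity C = ρ c_p D = 1030 × 4010 × 46.7 = 1.93×10^8 J/(m^2 K).
Time required: Δt = C ΔT / F = 1.93×10^8 × 4.35 / 31.9 = 2.63×10^7 s.
In days: 2.63×10^7 s / (86400 s/day) = 304 days.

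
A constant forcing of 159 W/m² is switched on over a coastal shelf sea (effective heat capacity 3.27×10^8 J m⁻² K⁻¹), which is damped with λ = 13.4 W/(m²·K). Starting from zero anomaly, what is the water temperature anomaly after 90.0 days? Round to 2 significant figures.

3.2 K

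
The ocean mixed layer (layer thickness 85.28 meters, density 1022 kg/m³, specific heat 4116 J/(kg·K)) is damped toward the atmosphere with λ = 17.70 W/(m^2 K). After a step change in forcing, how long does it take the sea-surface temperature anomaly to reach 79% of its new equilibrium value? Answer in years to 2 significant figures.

1.0 years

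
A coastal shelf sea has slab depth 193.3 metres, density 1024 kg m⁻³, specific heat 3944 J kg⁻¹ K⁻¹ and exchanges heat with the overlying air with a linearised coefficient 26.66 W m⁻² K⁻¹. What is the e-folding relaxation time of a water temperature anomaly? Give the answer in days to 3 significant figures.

Areal heat capacity C = ρ c_p D = 1024 × 3944 × 193.3 = 7.81×10^8 J/(m^2 K).
Relaxation time τ = C / λ = 7.81×10^8 / 26.66 = 2.93×10^7 s.
In days: 2.93×10^7 s / (86400 s/day) = 339 days.

339 days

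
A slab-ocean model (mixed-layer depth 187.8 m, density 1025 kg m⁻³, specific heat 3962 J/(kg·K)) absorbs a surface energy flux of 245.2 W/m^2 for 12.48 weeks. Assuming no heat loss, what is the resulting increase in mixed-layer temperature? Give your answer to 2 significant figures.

Areal heat capacity C = ρ c_p D = 1025 × 3962 × 187.8 = 7.63×10^8 J/(m^2 K).
Net heat input Q = F Δt = 245.2 × (12.48 weeks × 6.048×10^5 s/week) = 1.85×10^9 J/m².
ΔT = Q / C = 1.85×10^9 / 7.63×10^8 = 2.43 K.

2.4 K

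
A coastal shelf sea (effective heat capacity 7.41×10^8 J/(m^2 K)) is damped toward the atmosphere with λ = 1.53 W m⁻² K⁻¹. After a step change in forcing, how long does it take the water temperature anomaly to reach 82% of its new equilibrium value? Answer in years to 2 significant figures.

Areal heat capacity C = 7.41×10^8 J/(m^2 K) (given).
τ = C / λ = 7.41×10^8 / 1.53 = 4.84×10^8 s.
Fraction reached: 1 − e^(−t/τ) = 0.82 ⇒ t = −τ ln(1 − 0.82) = τ × 1.71.
t = 8.31×10^8 s = 26.3 years.

26 years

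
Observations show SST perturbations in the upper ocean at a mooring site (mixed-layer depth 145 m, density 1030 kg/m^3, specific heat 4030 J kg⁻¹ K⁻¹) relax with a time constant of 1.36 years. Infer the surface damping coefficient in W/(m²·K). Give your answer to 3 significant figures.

Areal heat capacity C = ρ c_p D = 1030 × 4030 × 145 = 6.02×10^8 J/(m^2 K).
τ = 1.36 years = 4.29×10^7 s.
λ = C / τ = 6.02×10^8 / 4.29×10^7 = 14.0 W/(m²·K).

14.0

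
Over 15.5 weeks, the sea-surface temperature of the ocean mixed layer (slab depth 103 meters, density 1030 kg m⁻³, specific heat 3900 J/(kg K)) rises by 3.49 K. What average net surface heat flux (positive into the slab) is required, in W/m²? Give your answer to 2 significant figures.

150

Areal heat capacity C = ρ c_p D = 1030 × 3900 × 103 = 4.14×10^8 J/(m^2 K).
Required heat per unit area: Q = C ΔT = 4.14×10^8 × 3.49 = 1.44×10^9 J/m².
Flux F = Q / Δt = 1.44×10^9 / 9.37×10^6 s = 154 W/m².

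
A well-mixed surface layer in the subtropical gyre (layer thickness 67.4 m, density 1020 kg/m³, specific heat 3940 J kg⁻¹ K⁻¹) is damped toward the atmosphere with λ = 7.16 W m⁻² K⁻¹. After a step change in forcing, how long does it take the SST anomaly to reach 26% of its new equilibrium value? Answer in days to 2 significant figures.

130 days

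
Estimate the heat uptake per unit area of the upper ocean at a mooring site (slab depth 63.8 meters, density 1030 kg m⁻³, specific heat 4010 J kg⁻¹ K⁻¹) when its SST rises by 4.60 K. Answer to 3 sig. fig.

Areal heat capacity C = ρ c_p D = 1030 × 4010 × 63.8 = 2.64×10^8 J/(m²·K).
ΔQ = C ΔT = 2.64×10^8 × 4.60 = 1.21×10^9 J/m².

1.21×10^9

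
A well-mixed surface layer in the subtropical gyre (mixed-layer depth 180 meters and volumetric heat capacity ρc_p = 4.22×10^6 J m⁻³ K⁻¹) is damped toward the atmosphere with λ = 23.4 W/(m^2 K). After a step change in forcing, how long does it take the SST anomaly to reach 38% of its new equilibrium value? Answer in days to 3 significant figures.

Areal heat capacity C = ρc_p × D = 4.22×10^6 × 180 = 7.60×10^8 J/(m²·K).
τ = C / λ = 7.60×10^8 / 23.4 = 3.25×10^7 s.
Fraction reached: 1 − e^(−t/τ) = 0.38 ⇒ t = −τ ln(1 − 0.38) = τ × 0.478.
t = 1.55×10^7 s = 180 days.

180 days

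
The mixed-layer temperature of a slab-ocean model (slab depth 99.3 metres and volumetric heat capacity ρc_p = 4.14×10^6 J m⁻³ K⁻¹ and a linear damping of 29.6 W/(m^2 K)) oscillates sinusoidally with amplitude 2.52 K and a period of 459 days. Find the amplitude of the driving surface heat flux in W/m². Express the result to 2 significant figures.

Areal heat capacity C = ρc_p × D = 4.14×10^6 × 99.3 = 4.11×10^8 J m⁻² K⁻¹.
ω = 2π / 3.97×10^7 s = 1.58×10^-7 s⁻¹.
√((Cω)² + λ²) = √((65.1)² + 29.6²) = 71.5 W/(m²·K).
F₀ = A × √((Cω)²+λ²) = 2.52 × 71.5 = 180 W/m².

180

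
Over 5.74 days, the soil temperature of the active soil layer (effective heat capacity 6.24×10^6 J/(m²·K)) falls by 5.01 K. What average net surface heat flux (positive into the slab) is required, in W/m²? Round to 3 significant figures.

-63.0

Areal heat capacity C = 6.24×10^6 J/(m²·K) (given).
Required heat per unit area: Q = C ΔT = 6.24×10^6 × -5.01 = -3.13×10^7 J/m².
Flux F = Q / Δt = -3.13×10^7 / 4.96×10^5 s = -63.0 W/m².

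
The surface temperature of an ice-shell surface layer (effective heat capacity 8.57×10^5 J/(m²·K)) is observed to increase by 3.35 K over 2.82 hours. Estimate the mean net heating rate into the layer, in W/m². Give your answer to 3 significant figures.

Areal heat capacity C = 8.57×10^5 J/(m²·K) (given).
Required heat per unit area: Q = C ΔT = 8.57×10^5 × 3.35 = 2.87×10^6 J/m².
Flux F = Q / Δt = 2.87×10^6 / 10200 s = 283 W/m².

283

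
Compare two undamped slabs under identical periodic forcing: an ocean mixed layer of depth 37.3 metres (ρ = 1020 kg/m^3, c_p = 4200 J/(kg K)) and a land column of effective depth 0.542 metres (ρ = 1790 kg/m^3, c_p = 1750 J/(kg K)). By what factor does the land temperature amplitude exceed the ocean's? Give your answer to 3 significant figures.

94.1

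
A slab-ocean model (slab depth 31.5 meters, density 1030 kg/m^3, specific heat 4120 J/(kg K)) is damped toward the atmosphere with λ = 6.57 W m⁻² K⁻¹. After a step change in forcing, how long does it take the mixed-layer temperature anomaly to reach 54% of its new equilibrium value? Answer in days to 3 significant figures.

Areal heat capacity C = ρ c_p D = 1030 × 4120 × 31.5 = 1.34×10^8 J m⁻² K⁻¹.
τ = C / λ = 1.34×10^8 / 6.57 = 2.03×10^7 s.
Fraction reached: 1 − e^(−t/τ) = 0.54 ⇒ t = −τ ln(1 − 0.54) = τ × 0.777.
t = 1.58×10^7 s = 183 days.

183 days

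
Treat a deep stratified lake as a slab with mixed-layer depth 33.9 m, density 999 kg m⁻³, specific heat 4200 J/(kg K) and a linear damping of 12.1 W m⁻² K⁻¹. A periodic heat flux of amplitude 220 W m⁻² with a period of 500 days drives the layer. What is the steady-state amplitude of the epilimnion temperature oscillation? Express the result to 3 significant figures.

9.18 K

Areal heat capacity C = ρ c_p D = 999 × 4200 × 33.9 = 1.42×10^8 J m⁻² K⁻¹.
Angular frequency ω = 2π / T = 2π / 4.32×10^7 s = 1.45×10^-7 s⁻¹.
√((Cω)² + λ²) = √((20.7)² + 12.1²) = 24.0 W/(m²·K).
Amplitude A = F₀ / √((Cω)²+λ²) = 220 / 24.0 = 9.18 K.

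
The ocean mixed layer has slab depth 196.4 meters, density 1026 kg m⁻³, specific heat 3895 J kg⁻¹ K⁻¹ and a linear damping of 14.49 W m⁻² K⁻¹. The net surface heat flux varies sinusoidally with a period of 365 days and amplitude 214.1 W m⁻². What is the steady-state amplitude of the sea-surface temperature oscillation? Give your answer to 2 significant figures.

1.4 K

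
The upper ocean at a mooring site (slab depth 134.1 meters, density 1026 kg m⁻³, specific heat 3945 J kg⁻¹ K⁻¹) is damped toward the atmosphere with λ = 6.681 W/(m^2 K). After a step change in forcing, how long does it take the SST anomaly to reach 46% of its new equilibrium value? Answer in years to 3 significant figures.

Areal heat capacity C = ρ c_p D = 1026 × 3945 × 134.1 = 5.43×10^8 J/(m^2 K).
τ = C / λ = 5.43×10^8 / 6.681 = 8.12×10^7 s.
Fraction reached: 1 − e^(−t/τ) = 0.46 ⇒ t = −τ ln(1 − 0.46) = τ × 0.616.
t = 5.01×10^7 s = 1.59 years.

1.59 years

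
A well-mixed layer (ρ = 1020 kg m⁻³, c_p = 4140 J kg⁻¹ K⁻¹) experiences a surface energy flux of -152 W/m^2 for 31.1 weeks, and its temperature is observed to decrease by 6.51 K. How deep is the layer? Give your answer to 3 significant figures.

104 m

Heat input Q = F Δt = -152 × 1.88×10^7 s = -2.86×10^9 J/m².
Required areal heat capacity C = Q / ΔT = 4.39×10^8 J/(m²·K).
Depth D = C / (ρ c_p) = 4.39×10^8 / (1020 × 4140) = 104 m.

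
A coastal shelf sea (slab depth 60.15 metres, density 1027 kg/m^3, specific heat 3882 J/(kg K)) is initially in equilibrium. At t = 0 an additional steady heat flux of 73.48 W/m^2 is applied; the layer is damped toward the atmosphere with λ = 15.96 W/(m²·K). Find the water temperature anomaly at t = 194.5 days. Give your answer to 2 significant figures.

3.1 K

Areal heat capacity C = ρ c_p D = 1027 × 3882 × 60.15 = 2.40×10^8 J m⁻² K⁻¹.
τ = C / λ = 2.40×10^8 / 15.96 = 1.50×10^7 s.
Equilibrium anomaly ΔT_eq = F / λ = 73.48 / 15.96 = 4.60 K.
t = 194.5 days = 1.68×10^7 s, so t/τ = 1.12.
ΔT(t) = ΔT_eq (1 − e^(−t/τ)) = 4.60 × (1 − e^−1.12) = 3.10 K.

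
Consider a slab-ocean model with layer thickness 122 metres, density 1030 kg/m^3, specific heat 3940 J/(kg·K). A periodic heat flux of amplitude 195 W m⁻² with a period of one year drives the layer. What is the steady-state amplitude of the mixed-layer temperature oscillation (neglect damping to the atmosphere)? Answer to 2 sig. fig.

Areal heat capacity C = ρ c_p D = 1030 × 3940 × 122 = 4.95×10^8 J/(m^2 K).
Angular frequency ω = 2π / T = 2π / 3.15×10^7 s = 1.99×10^-7 s⁻¹.
Cω = 4.95×10^8 × 1.99×10^-7 = 98.6 W/(m²·K).
Amplitude A = F₀ / (Cω) = 195 / 98.6 = 1.98 K.

2.0 K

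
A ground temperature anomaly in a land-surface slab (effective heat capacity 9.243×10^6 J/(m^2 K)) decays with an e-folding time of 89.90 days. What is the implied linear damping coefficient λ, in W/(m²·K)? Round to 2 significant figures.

Areal heat capacity C = 9.243×10^6 J/(m^2 K) (given).
τ = 89.90 days = 7.77×10^6 s.
λ = C / τ = 9.24×10^6 / 7.77×10^6 = 1.19 W/(m²·K).

1.2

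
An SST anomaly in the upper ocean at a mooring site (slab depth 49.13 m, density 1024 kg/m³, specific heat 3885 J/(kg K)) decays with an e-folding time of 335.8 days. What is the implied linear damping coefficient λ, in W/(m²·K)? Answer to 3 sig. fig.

6.74

Areal heat capacity C = ρ c_p D = 1024 × 3885 × 49.13 = 1.95×10^8 J/(m²·K).
τ = 335.8 days = 2.90×10^7 s.
λ = C / τ = 1.95×10^8 / 2.90×10^7 = 6.74 W/(m²·K).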